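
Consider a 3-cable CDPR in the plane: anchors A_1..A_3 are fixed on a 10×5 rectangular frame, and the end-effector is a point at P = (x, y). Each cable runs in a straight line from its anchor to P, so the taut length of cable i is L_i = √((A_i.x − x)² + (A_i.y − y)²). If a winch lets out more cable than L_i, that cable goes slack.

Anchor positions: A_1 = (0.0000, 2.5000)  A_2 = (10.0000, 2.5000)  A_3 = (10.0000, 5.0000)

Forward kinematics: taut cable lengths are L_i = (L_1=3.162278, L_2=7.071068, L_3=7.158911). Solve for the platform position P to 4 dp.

each cable: (A_i−P)·(A_i−P) = L_i²; let q_i = ‖A_i‖²−L_i²
q_1 = 0.0000+6.2500−10.0000 = -3.7500
row 1: -20.0000x + 0.0000y = -60.0000  (q_2=56.2500)
row 2: -20.0000x − 5.0000y = -77.5000  (q_3=73.7500)
Cramer on rows 1–2 → x = 3.0000, y = 3.5000

(3.0000, 3.5000)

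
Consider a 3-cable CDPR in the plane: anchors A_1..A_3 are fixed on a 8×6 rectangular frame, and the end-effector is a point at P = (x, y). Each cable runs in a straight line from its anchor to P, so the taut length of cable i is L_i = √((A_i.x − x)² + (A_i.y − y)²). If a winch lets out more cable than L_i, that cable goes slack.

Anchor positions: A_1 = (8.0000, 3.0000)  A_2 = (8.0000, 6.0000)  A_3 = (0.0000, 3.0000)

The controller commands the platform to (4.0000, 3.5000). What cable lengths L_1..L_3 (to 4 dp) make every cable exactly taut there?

L_1 = √((8.0000−4.0000)² + (3.0000−3.5000)²) = 4.0311
L_2 = √((8.0000−4.0000)² + (6.0000−3.5000)²) = 4.7170
L_3 = √((0.0000−4.0000)² + (3.0000−3.5000)²) = 4.0311

(4.0311, 4.7170, 4.0311)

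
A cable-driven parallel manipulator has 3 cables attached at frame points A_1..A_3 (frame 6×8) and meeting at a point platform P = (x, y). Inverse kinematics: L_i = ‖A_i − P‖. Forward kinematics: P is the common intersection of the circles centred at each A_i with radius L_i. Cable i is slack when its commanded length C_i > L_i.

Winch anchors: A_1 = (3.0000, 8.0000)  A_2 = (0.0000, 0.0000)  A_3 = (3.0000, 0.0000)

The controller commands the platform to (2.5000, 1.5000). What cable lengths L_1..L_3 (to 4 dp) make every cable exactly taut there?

L_1: Δ = A_1−P = (0.5000, 6.5000) → ‖Δ‖ = √42.5000 = 6.5192
L_2: Δ = A_2−P = (-2.5000, -1.5000) → ‖Δ‖ = √8.5000 = 2.9155
L_3: Δ = A_3−P = (0.5000, -1.5000) → ‖Δ‖ = √2.5000 = 1.5811

(6.5192, 2.9155, 1.5811)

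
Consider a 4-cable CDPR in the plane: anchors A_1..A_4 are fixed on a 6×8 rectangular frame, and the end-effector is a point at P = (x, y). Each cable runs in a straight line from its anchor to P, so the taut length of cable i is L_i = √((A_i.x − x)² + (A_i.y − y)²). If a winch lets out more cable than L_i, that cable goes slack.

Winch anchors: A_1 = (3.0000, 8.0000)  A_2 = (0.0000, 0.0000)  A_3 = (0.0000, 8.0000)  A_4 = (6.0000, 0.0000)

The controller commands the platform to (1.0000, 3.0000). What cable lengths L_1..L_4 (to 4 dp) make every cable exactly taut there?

(5.3852, 3.1623, 5.0990, 5.8310)

cable 1: Δx=2.0000, Δy=5.0000; L_1 = √(Δx²+Δy²) = 5.3852
cable 2: Δx=-1.0000, Δy=-3.0000; L_2 = √(Δx²+Δy²) = 3.1623
cable 3: Δx=-1.0000, Δy=5.0000; L_3 = √(Δx²+Δy²) = 5.0990
cable 4: Δx=5.0000, Δy=-3.0000; L_4 = √(Δx²+Δy²) = 5.8310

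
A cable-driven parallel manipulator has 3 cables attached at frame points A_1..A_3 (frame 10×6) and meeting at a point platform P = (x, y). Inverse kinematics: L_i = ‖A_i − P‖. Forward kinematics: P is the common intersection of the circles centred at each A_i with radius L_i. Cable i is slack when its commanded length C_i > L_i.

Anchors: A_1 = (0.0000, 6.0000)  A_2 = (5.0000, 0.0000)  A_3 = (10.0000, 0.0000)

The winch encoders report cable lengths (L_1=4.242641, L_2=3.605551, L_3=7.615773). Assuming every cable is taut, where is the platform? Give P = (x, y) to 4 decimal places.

(3.0000, 3.0000)

each cable: (A_i−P)·(A_i−P) = L_i²; let k_i = ‖A_i‖²−L_i²
k_1 = 0.0000+36.0000−18.0000 = 18.0000
row 1: -10.0000x + 12.0000y = 6.0000  (k_2=12.0000)
row 2: -20.0000x + 12.0000y = -24.0000  (k_3=42.0000)
Cramer on rows 1–2 → x = 3.0000, y = 3.0000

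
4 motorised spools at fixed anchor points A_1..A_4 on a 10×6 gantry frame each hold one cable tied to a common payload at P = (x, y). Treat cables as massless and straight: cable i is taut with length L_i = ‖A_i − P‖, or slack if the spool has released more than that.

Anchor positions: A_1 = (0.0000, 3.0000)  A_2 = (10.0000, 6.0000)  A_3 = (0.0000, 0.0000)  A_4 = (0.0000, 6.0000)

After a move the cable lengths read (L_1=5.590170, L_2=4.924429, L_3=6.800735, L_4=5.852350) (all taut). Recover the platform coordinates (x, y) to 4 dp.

expand ‖A_i−P‖²=L_i² and subtract eq 1 (k_i ≔ ‖A_i‖²−L_i²)
k_1 = 0.0000+9.0000−31.2500 = -22.2500
eq1−eq2 → [-20.0000  -6.0000]·P = -134.0000
eq1−eq3 → [0.0000  6.0000]·P = 24.0000
eq1−eq4 → [0.0000  -6.0000]·P = -24.0000
2×2 solve → P = (5.5000, 4.0000)
check cable 4: ‖A_4−P‖² = 34.2500 ≈ L_4² = 34.2500 ✓

(5.5000, 4.0000)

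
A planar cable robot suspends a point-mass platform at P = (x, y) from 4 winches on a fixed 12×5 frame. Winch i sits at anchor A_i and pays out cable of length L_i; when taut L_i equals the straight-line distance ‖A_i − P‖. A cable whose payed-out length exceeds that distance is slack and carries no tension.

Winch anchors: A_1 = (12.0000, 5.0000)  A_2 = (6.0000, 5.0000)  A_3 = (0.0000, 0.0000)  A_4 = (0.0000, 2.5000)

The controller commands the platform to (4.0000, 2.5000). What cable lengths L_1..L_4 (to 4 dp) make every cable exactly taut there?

(8.3815, 3.2016, 4.7170, 4.0000)

cable 1: Δx=8.0000, Δy=2.5000; L_1 = √(Δx²+Δy²) = 8.3815
cable 2: Δx=2.0000, Δy=2.5000; L_2 = √(Δx²+Δy²) = 3.2016
cable 3: Δx=-4.0000, Δy=-2.5000; L_3 = √(Δx²+Δy²) = 4.7170
cable 4: Δx=-4.0000, Δy=0.0000; L_4 = √(Δx²+Δy²) = 4.0000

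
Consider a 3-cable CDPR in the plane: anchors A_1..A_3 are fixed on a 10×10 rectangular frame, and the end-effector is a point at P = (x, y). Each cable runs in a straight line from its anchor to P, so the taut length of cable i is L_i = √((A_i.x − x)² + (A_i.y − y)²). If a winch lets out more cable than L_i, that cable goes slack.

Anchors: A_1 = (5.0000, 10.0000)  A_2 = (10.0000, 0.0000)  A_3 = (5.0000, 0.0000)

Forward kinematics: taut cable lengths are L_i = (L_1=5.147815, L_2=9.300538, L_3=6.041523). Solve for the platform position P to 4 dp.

expand ‖A_i−P‖²=L_i² and subtract eq 1 (c_i ≔ ‖A_i‖²−L_i²)
c_1 = 25.0000+100.0000−26.5000 = 98.5000
eq1−eq2 → [-10.0000  20.0000]·P = 85.0000
eq1−eq3 → [0.0000  20.0000]·P = 110.0000
2×2 solve → P = (2.5000, 5.5000)

(2.5000, 5.5000)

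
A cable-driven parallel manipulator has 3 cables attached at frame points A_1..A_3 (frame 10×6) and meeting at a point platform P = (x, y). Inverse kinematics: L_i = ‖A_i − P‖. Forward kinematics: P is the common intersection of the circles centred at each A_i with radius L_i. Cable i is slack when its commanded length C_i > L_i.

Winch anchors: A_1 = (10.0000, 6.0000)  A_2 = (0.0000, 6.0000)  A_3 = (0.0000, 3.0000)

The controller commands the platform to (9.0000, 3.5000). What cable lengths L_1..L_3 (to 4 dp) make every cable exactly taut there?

(2.6926, 9.3408, 9.0139)

L_1: Δ = A_1−P = (1.0000, 2.5000) → ‖Δ‖ = √7.2500 = 2.6926
L_2: Δ = A_2−P = (-9.0000, 2.5000) → ‖Δ‖ = √87.2500 = 9.3408
L_3: Δ = A_3−P = (-9.0000, -0.5000) → ‖Δ‖ = √81.2500 = 9.0139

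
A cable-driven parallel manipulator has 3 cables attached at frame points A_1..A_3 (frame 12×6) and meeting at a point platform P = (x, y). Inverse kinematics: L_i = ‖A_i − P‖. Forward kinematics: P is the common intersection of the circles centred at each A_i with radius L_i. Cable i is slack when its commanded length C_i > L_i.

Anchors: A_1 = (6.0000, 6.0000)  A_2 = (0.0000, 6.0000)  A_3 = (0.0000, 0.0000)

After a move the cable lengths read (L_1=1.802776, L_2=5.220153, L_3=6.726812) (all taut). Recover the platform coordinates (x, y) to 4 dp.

(5.0000, 4.5000)

circle eqns → linear via eq_j − eq_1; set c_j = A_j·A_j − L_j²
c_1 = 36.0000+36.0000−3.2500 = 68.7500
12.0000·x + 0.0000·y = c_1−c_2 = 60.0000
12.0000·x + 12.0000·y = c_1−c_3 = 114.0000
solve first two rows → x=5.0000, y=4.5000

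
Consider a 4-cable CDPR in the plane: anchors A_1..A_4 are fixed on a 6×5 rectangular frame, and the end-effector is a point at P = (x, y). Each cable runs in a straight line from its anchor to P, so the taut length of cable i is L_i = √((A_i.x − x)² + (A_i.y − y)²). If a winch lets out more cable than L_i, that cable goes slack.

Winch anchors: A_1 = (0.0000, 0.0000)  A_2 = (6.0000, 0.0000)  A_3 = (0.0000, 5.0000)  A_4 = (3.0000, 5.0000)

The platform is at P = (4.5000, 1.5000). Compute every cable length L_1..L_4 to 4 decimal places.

(4.7434, 2.1213, 5.7009, 3.8079)

L_1: Δ = A_1−P = (-4.5000, -1.5000) → ‖Δ‖ = √22.5000 = 4.7434
L_2: Δ = A_2−P = (1.5000, -1.5000) → ‖Δ‖ = √4.5000 = 2.1213
L_3: Δ = A_3−P = (-4.5000, 3.5000) → ‖Δ‖ = √32.5000 = 5.7009
L_4: Δ = A_4−P = (-1.5000, 3.5000) → ‖Δ‖ = √14.5000 = 3.8079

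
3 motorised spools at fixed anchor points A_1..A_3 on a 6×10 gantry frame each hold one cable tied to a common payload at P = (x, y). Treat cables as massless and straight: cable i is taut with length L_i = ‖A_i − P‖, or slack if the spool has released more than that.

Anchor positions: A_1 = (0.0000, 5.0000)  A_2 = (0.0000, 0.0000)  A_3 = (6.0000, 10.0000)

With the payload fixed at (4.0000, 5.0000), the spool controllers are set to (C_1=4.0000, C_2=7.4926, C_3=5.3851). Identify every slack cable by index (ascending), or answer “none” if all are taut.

cable 1: L_1 = ‖A_1−P‖ = 4.0000;  C_1 = 4.0000 → taut
cable 2: L_2 = ‖A_2−P‖ = 6.4031;  C_2 = 7.4926 → slack
cable 3: L_3 = ‖A_3−P‖ = 5.3852;  C_3 = 5.3851 → taut

2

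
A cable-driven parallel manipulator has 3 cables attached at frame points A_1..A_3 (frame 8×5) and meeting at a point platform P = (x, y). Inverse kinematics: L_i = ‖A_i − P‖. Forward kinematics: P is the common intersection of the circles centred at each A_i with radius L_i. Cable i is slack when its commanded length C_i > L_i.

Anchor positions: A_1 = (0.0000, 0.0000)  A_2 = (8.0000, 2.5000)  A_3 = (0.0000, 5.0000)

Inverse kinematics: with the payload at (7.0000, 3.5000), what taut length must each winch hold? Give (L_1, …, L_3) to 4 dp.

(7.8262, 1.4142, 7.1589)

L_1 = √((0.0000−7.0000)² + (0.0000−3.5000)²) = 7.8262
L_2 = √((8.0000−7.0000)² + (2.5000−3.5000)²) = 1.4142
L_3 = √((0.0000−7.0000)² + (5.0000−3.5000)²) = 7.1589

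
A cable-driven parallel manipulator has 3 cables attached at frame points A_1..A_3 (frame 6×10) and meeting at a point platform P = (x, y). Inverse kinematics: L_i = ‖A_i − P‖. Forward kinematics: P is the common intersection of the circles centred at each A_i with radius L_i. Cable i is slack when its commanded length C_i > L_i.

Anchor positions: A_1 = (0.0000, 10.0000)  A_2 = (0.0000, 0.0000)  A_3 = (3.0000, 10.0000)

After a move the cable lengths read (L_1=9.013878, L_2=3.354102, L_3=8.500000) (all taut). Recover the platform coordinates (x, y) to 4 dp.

circle eqns → linear via eq_j − eq_1; set c_j = A_j·A_j − L_j²
c_1 = 0.0000+100.0000−81.2500 = 18.7500
0.0000·x + 20.0000·y = c_1−c_2 = 30.0000
-6.0000·x + 0.0000·y = c_1−c_3 = -18.0000
solve first two rows → x=3.0000, y=1.5000

(3.0000, 1.5000)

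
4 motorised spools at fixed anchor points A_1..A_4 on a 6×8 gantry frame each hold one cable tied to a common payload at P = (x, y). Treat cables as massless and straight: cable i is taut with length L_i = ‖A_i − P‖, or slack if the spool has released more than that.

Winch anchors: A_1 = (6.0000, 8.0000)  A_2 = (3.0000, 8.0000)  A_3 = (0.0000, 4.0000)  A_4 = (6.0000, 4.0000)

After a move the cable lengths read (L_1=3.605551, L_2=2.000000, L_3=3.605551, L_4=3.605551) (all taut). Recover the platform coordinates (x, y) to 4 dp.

each cable: (A_i−P)·(A_i−P) = L_i²; let k_i = ‖A_i‖²−L_i²
k_1 = 36.0000+64.0000−13.0000 = 87.0000
row 1: 6.0000x + 0.0000y = 18.0000  (k_2=69.0000)
row 2: 12.0000x + 8.0000y = 84.0000  (k_3=3.0000)
row 3: 0.0000x + 8.0000y = 48.0000  (k_4=39.0000)
Cramer on rows 1–2 → x = 3.0000, y = 6.0000
check cable 4: ‖A_4−P‖² = 13.0000 ≈ L_4² = 13.0000 ✓

(3.0000, 6.0000)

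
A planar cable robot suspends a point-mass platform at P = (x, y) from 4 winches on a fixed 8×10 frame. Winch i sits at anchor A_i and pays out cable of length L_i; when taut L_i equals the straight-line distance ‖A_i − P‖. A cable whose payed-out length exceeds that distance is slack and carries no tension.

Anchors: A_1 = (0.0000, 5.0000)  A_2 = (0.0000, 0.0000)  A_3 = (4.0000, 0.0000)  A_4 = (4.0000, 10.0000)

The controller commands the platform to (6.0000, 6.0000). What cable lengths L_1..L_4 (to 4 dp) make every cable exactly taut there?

(6.0828, 8.4853, 6.3246, 4.4721)

cable 1: Δx=-6.0000, Δy=-1.0000; L_1 = √(Δx²+Δy²) = 6.0828
cable 2: Δx=-6.0000, Δy=-6.0000; L_2 = √(Δx²+Δy²) = 8.4853
cable 3: Δx=-2.0000, Δy=-6.0000; L_3 = √(Δx²+Δy²) = 6.3246
cable 4: Δx=-2.0000, Δy=4.0000; L_4 = √(Δx²+Δy²) = 4.4721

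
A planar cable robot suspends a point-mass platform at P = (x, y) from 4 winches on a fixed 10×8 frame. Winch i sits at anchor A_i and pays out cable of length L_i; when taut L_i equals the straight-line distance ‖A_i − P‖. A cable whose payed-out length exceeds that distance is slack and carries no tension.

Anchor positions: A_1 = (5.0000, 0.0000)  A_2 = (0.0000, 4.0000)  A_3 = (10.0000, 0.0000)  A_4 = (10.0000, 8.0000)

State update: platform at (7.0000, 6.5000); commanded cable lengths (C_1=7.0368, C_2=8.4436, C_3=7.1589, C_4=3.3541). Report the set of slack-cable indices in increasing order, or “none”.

cable 1: √((-2.0000)²+(-6.5000)²)=6.8007, C_1=7.0368: slack
cable 2: √((-7.0000)²+(-2.5000)²)=7.4330, C_2=8.4436: slack
cable 3: √((3.0000)²+(-6.5000)²)=7.1589, C_3=7.1589: taut
cable 4: √((3.0000)²+(1.5000)²)=3.3541, C_4=3.3541: taut

1, 2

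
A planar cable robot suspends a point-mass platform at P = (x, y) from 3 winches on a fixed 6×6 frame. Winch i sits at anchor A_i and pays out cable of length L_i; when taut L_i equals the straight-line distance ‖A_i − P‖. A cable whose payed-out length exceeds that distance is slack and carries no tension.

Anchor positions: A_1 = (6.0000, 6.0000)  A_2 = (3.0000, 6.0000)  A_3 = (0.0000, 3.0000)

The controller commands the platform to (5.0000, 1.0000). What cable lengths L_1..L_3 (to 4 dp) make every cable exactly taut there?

(5.0990, 5.3852, 5.3852)

cable 1: Δx=1.0000, Δy=5.0000; L_1 = √(Δx²+Δy²) = 5.0990
cable 2: Δx=-2.0000, Δy=5.0000; L_2 = √(Δx²+Δy²) = 5.3852
cable 3: Δx=-5.0000, Δy=2.0000; L_3 = √(Δx²+Δy²) = 5.3852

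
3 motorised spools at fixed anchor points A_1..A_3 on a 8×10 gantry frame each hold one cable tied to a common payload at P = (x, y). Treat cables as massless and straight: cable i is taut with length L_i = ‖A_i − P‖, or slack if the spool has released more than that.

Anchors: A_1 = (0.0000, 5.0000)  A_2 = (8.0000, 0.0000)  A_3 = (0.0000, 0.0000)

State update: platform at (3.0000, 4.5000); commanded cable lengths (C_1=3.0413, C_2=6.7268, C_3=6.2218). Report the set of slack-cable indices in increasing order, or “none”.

cable 1: L_1 = ‖A_1−P‖ = 3.0414;  C_1 = 3.0413 → taut
cable 2: L_2 = ‖A_2−P‖ = 6.7268;  C_2 = 6.7268 → taut
cable 3: L_3 = ‖A_3−P‖ = 5.4083;  C_3 = 6.2218 → slack

3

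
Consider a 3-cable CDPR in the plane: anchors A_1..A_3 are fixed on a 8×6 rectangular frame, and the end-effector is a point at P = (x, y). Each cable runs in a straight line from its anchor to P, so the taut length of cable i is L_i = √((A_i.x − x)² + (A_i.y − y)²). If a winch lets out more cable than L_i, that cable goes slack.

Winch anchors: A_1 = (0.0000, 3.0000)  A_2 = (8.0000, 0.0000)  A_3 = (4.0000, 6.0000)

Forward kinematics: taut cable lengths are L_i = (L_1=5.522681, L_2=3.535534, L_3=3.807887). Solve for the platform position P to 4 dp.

(5.5000, 2.5000)

circle eqns → linear via eq_j − eq_1; set k_j = A_j·A_j − L_j²
k_1 = 0.0000+9.0000−30.5000 = -21.5000
-16.0000·x + 6.0000·y = k_1−k_2 = -73.0000
-8.0000·x − 6.0000·y = k_1−k_3 = -59.0000
solve first two rows → x=5.5000, y=2.5000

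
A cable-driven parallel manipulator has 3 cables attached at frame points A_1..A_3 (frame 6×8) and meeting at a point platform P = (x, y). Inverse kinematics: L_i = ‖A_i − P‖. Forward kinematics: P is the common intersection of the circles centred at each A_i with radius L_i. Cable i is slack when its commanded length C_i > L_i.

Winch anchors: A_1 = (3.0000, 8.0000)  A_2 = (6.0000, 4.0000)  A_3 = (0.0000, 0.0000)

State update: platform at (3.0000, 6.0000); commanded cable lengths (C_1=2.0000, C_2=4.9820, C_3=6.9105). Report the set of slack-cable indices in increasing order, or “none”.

2, 3

cable 1: √((0.0000)²+(2.0000)²)=2.0000, C_1=2.0000: taut
cable 2: √((3.0000)²+(-2.0000)²)=3.6056, C_2=4.9820: slack
cable 3: √((-3.0000)²+(-6.0000)²)=6.7082, C_3=6.9105: slack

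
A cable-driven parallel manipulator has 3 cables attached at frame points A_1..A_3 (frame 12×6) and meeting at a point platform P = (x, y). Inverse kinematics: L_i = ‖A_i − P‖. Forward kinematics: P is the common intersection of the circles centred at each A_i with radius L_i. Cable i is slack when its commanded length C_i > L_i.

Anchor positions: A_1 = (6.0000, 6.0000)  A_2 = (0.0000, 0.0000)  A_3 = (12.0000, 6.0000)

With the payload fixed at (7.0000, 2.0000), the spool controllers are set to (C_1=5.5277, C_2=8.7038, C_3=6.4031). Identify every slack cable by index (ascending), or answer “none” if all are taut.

cable 1: √((-1.0000)²+(4.0000)²)=4.1231, C_1=5.5277: slack
cable 2: √((-7.0000)²+(-2.0000)²)=7.2801, C_2=8.7038: slack
cable 3: √((5.0000)²+(4.0000)²)=6.4031, C_3=6.4031: taut

1, 2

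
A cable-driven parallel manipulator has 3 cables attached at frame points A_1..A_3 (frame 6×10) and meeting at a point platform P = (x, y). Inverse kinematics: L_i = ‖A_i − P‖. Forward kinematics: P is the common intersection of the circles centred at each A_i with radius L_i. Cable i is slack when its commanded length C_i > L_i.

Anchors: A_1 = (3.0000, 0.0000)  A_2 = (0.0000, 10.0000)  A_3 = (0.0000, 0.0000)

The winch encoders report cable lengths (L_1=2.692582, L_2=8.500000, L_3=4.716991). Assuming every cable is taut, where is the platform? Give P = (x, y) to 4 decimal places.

(4.0000, 2.5000)

expand ‖A_i−P‖²=L_i² and subtract eq 1 (k_i ≔ ‖A_i‖²−L_i²)
k_1 = 9.0000+0.0000−7.2500 = 1.7500
eq1−eq2 → [6.0000  -20.0000]·P = -26.0000
eq1−eq3 → [6.0000  0.0000]·P = 24.0000
2×2 solve → P = (4.0000, 2.5000)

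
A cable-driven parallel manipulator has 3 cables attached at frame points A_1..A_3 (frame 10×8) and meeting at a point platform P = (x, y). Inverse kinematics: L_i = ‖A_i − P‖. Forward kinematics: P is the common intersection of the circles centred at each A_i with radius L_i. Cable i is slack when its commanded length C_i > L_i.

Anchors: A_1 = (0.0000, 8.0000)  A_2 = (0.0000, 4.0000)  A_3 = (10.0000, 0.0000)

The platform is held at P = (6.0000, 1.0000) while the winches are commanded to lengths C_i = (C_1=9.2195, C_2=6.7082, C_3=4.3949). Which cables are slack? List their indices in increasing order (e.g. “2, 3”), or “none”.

cable 1: L_1 = ‖A_1−P‖ = 9.2195;  C_1 = 9.2195 → taut
cable 2: L_2 = ‖A_2−P‖ = 6.7082;  C_2 = 6.7082 → taut
cable 3: L_3 = ‖A_3−P‖ = 4.1231;  C_3 = 4.3949 → slack

3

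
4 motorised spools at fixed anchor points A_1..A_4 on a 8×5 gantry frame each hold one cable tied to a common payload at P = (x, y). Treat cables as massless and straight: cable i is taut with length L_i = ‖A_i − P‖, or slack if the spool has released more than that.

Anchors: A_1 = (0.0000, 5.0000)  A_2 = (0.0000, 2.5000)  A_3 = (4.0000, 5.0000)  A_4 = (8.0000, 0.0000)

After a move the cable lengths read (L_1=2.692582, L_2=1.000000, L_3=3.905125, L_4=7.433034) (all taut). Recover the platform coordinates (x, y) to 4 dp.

(1.0000, 2.5000)

each cable: (A_i−P)·(A_i−P) = L_i²; let k_i = ‖A_i‖²−L_i²
k_1 = 0.0000+25.0000−7.2500 = 17.7500
row 1: 0.0000x + 5.0000y = 12.5000  (k_2=5.2500)
row 2: -8.0000x + 0.0000y = -8.0000  (k_3=25.7500)
row 3: -16.0000x + 10.0000y = 9.0000  (k_4=8.7500)
Cramer on rows 1–2 → x = 1.0000, y = 2.5000
check cable 4: ‖A_4−P‖² = 55.2500 ≈ L_4² = 55.2500 ✓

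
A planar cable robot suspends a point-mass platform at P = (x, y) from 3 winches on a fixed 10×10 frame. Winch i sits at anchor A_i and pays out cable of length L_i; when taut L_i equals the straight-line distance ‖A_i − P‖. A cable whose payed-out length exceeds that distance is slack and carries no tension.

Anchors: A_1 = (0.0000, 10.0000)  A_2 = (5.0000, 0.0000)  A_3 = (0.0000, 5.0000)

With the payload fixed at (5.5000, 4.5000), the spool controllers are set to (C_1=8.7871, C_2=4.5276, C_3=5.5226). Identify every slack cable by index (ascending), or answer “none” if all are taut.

1

cable 1: √((-5.5000)²+(5.5000)²)=7.7782, C_1=8.7871: slack
cable 2: √((-0.5000)²+(-4.5000)²)=4.5277, C_2=4.5276: taut
cable 3: √((-5.5000)²+(0.5000)²)=5.5227, C_3=5.5226: taut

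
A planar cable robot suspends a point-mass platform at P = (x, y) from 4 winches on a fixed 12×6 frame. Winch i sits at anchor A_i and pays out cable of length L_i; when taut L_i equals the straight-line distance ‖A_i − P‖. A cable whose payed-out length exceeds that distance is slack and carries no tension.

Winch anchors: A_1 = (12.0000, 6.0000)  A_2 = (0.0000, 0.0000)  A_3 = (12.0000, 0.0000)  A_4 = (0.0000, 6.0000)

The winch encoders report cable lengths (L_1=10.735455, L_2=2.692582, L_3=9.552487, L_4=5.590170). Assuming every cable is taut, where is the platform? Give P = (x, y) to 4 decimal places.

(2.5000, 1.0000)

circle eqns → linear via eq_j − eq_1; set k_j = A_j·A_j − L_j²
k_1 = 144.0000+36.0000−115.2500 = 64.7500
24.0000·x + 12.0000·y = k_1−k_2 = 72.0000
0.0000·x + 12.0000·y = k_1−k_3 = 12.0000
24.0000·x + 0.0000·y = k_1−k_4 = 60.0000
solve first two rows → x=2.5000, y=1.0000
check cable 4: ‖A_4−P‖² = 31.2500 ≈ L_4² = 31.2500 ✓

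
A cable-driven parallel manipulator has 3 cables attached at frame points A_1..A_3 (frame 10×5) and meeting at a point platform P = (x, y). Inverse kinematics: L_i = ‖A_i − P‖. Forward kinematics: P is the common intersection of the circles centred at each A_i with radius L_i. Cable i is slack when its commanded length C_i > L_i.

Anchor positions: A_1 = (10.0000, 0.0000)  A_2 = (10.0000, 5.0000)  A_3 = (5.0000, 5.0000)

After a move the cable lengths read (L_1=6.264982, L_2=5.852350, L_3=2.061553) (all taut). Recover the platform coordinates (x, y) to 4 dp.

(4.5000, 3.0000)

each cable: (A_i−P)·(A_i−P) = L_i²; let k_i = ‖A_i‖²−L_i²
k_1 = 100.0000+0.0000−39.2500 = 60.7500
row 1: 0.0000x − 10.0000y = -30.0000  (k_2=90.7500)
row 2: 10.0000x − 10.0000y = 15.0000  (k_3=45.7500)
Cramer on rows 1–2 → x = 4.5000, y = 3.0000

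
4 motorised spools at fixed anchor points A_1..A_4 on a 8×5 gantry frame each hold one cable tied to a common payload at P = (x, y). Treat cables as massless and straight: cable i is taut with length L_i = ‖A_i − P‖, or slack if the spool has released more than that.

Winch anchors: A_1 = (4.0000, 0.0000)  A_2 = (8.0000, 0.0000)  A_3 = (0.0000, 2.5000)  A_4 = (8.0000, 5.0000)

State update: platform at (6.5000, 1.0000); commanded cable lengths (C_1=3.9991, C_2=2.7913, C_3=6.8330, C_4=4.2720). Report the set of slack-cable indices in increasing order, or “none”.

i=1: geometric 2.6926 vs commanded 3.9991 ⇒ slack
i=2: geometric 1.8028 vs commanded 2.7913 ⇒ slack
i=3: geometric 6.6708 vs commanded 6.8330 ⇒ slack
i=4: geometric 4.2720 vs commanded 4.2720 ⇒ taut

1, 2, 3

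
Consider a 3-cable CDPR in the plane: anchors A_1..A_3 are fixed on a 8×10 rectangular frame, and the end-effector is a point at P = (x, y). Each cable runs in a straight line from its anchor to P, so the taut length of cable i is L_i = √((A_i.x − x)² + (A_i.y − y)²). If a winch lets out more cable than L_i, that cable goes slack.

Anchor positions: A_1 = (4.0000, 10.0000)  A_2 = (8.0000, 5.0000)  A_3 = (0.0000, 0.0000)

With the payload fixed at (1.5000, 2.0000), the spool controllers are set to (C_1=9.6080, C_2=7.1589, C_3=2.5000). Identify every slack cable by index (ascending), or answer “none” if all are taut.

cable 1: L_1 = ‖A_1−P‖ = 8.3815;  C_1 = 9.6080 → slack
cable 2: L_2 = ‖A_2−P‖ = 7.1589;  C_2 = 7.1589 → taut
cable 3: L_3 = ‖A_3−P‖ = 2.5000;  C_3 = 2.5000 → taut

1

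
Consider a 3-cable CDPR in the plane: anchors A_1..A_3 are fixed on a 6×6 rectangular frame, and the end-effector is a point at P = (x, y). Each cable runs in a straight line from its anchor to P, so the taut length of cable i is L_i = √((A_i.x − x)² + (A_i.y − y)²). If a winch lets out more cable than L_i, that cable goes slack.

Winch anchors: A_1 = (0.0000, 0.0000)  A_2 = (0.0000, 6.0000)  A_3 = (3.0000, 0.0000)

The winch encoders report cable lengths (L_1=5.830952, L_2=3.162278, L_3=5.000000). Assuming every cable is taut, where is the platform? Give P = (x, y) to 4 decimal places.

(3.0000, 5.0000)

circle eqns → linear via eq_j − eq_1; set c_j = A_j·A_j − L_j²
c_1 = 0.0000+0.0000−34.0000 = -34.0000
0.0000·x − 12.0000·y = c_1−c_2 = -60.0000
-6.0000·x + 0.0000·y = c_1−c_3 = -18.0000
solve first two rows → x=3.0000, y=5.0000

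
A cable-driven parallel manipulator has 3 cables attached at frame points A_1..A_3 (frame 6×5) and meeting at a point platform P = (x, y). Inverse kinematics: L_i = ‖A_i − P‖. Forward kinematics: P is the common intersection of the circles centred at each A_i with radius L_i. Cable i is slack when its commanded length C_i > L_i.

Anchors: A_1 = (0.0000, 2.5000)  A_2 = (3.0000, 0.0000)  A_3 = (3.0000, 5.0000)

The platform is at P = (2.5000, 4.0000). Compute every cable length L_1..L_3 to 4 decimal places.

L_1 = √((0.0000−2.5000)² + (2.5000−4.0000)²) = 2.9155
L_2 = √((3.0000−2.5000)² + (0.0000−4.0000)²) = 4.0311
L_3 = √((3.0000−2.5000)² + (5.0000−4.0000)²) = 1.1180

(2.9155, 4.0311, 1.1180)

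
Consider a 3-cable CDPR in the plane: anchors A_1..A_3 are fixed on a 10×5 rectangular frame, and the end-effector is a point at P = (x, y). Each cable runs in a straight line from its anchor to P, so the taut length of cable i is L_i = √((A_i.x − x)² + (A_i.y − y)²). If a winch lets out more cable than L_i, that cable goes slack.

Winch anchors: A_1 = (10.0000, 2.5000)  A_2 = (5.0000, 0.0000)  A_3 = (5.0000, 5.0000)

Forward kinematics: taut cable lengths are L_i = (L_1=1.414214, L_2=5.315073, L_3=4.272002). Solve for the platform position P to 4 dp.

(9.0000, 3.5000)

each cable: (A_i−P)·(A_i−P) = L_i²; let k_i = ‖A_i‖²−L_i²
k_1 = 100.0000+6.2500−2.0000 = 104.2500
row 1: 10.0000x + 5.0000y = 107.5000  (k_2=-3.2500)
row 2: 10.0000x − 5.0000y = 72.5000  (k_3=31.7500)
Cramer on rows 1–2 → x = 9.0000, y = 3.5000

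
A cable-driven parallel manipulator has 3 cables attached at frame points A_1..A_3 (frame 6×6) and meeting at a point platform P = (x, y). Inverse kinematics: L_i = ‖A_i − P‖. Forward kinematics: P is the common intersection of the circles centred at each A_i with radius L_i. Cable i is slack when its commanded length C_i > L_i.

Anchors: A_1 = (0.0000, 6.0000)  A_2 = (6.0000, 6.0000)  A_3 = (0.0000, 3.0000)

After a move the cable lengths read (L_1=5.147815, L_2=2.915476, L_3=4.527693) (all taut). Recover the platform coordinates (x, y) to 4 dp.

(4.5000, 3.5000)

each cable: (A_i−P)·(A_i−P) = L_i²; let c_i = ‖A_i‖²−L_i²
c_1 = 0.0000+36.0000−26.5000 = 9.5000
row 1: -12.0000x + 0.0000y = -54.0000  (c_2=63.5000)
row 2: 0.0000x + 6.0000y = 21.0000  (c_3=-11.5000)
Cramer on rows 1–2 → x = 4.5000, y = 3.5000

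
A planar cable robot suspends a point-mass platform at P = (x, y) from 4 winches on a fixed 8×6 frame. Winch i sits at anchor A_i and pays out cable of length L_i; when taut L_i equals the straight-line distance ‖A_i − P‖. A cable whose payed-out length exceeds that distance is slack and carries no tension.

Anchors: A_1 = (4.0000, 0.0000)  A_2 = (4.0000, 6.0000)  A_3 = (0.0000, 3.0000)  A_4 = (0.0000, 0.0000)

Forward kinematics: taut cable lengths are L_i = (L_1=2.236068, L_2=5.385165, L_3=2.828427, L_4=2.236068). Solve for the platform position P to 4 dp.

circle eqns → linear via eq_j − eq_1; set k_j = A_j·A_j − L_j²
k_1 = 16.0000+0.0000−5.0000 = 11.0000
0.0000·x − 12.0000·y = k_1−k_2 = -12.0000
8.0000·x − 6.0000·y = k_1−k_3 = 10.0000
8.0000·x + 0.0000·y = k_1−k_4 = 16.0000
solve first two rows → x=2.0000, y=1.0000
check cable 4: ‖A_4−P‖² = 5.0000 ≈ L_4² = 5.0000 ✓

(2.0000, 1.0000)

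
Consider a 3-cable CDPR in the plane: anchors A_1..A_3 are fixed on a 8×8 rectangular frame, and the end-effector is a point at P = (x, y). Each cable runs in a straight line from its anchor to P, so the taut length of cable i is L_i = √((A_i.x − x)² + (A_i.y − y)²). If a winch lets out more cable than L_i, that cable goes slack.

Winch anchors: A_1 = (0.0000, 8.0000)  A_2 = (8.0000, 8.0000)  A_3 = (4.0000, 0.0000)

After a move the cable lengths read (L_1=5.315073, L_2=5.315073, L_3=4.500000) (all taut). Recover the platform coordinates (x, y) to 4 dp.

circle eqns → linear via eq_j − eq_1; set c_j = A_j·A_j − L_j²
c_1 = 0.0000+64.0000−28.2500 = 35.7500
-16.0000·x + 0.0000·y = c_1−c_2 = -64.0000
-8.0000·x + 16.0000·y = c_1−c_3 = 40.0000
solve first two rows → x=4.0000, y=4.5000

(4.0000, 4.5000)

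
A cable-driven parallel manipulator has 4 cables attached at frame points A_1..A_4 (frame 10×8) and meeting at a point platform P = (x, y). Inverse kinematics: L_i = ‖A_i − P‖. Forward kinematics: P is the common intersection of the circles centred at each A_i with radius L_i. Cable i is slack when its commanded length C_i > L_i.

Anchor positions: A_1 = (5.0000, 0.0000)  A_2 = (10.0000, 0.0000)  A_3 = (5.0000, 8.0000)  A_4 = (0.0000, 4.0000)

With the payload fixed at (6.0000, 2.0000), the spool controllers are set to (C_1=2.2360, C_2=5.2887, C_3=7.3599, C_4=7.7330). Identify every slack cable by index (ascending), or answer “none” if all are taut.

2, 3, 4

cable 1: L_1 = ‖A_1−P‖ = 2.2361;  C_1 = 2.2360 → taut
cable 2: L_2 = ‖A_2−P‖ = 4.4721;  C_2 = 5.2887 → slack
cable 3: L_3 = ‖A_3−P‖ = 6.0828;  C_3 = 7.3599 → slack
cable 4: L_4 = ‖A_4−P‖ = 6.3246;  C_4 = 7.7330 → slack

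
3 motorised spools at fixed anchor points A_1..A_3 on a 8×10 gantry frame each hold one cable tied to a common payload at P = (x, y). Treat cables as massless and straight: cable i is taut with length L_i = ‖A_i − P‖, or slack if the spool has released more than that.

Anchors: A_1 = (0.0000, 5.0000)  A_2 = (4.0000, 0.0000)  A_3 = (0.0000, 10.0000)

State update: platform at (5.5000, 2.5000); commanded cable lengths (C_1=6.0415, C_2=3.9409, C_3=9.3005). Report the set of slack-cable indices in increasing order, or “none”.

2

cable 1: √((-5.5000)²+(2.5000)²)=6.0415, C_1=6.0415: taut
cable 2: √((-1.5000)²+(-2.5000)²)=2.9155, C_2=3.9409: slack
cable 3: √((-5.5000)²+(7.5000)²)=9.3005, C_3=9.3005: taut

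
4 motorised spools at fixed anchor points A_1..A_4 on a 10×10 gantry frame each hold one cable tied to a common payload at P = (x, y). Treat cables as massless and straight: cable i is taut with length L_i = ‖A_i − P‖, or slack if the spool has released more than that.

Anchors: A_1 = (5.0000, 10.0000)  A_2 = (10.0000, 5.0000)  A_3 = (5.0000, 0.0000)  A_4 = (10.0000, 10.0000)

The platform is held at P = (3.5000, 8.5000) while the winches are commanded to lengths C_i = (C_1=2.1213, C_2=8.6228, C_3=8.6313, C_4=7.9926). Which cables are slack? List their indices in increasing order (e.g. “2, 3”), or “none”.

cable 1: √((1.5000)²+(1.5000)²)=2.1213, C_1=2.1213: taut
cable 2: √((6.5000)²+(-3.5000)²)=7.3824, C_2=8.6228: slack
cable 3: √((1.5000)²+(-8.5000)²)=8.6313, C_3=8.6313: taut
cable 4: √((6.5000)²+(1.5000)²)=6.6708, C_4=7.9926: slack

2, 4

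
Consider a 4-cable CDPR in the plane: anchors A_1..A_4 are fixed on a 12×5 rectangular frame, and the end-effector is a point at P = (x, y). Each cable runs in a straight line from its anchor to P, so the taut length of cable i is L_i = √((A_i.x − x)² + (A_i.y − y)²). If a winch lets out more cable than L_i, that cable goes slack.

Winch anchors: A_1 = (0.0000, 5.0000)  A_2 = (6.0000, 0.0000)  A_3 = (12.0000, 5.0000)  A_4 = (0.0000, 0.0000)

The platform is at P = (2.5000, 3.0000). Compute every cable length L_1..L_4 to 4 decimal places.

L_1: Δ = A_1−P = (-2.5000, 2.0000) → ‖Δ‖ = √10.2500 = 3.2016
L_2: Δ = A_2−P = (3.5000, -3.0000) → ‖Δ‖ = √21.2500 = 4.6098
L_3: Δ = A_3−P = (9.5000, 2.0000) → ‖Δ‖ = √94.2500 = 9.7082
L_4: Δ = A_4−P = (-2.5000, -3.0000) → ‖Δ‖ = √15.2500 = 3.9051

(3.2016, 4.6098, 9.7082, 3.9051)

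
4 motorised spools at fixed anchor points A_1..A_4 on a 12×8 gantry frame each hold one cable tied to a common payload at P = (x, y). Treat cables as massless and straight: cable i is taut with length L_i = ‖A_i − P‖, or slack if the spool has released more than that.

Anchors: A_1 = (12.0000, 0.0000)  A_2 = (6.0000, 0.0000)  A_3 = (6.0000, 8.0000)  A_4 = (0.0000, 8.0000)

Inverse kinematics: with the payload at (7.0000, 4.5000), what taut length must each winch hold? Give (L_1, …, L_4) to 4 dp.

(6.7268, 4.6098, 3.6401, 7.8262)

cable 1: Δx=5.0000, Δy=-4.5000; L_1 = √(Δx²+Δy²) = 6.7268
cable 2: Δx=-1.0000, Δy=-4.5000; L_2 = √(Δx²+Δy²) = 4.6098
cable 3: Δx=-1.0000, Δy=3.5000; L_3 = √(Δx²+Δy²) = 3.6401
cable 4: Δx=-7.0000, Δy=3.5000; L_4 = √(Δx²+Δy²) = 7.8262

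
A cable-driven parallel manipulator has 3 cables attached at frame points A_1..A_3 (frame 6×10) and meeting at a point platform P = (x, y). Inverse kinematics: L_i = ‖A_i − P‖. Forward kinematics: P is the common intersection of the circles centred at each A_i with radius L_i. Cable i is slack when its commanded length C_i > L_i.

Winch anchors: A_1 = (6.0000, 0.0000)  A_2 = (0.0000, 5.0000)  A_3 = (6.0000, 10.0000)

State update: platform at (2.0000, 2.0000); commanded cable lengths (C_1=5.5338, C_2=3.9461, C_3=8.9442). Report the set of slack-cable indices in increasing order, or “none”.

cable 1: L_1 = ‖A_1−P‖ = 4.4721;  C_1 = 5.5338 → slack
cable 2: L_2 = ‖A_2−P‖ = 3.6056;  C_2 = 3.9461 → slack
cable 3: L_3 = ‖A_3−P‖ = 8.9443;  C_3 = 8.9442 → taut

1, 2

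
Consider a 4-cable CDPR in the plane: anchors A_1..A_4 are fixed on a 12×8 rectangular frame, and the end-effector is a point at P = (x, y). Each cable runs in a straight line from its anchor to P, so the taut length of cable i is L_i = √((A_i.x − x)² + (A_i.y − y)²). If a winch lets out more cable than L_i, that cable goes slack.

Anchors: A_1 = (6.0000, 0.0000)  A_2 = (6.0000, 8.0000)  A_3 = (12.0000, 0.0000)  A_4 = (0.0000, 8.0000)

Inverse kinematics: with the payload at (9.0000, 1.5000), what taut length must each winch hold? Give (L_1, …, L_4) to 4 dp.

(3.3541, 7.1589, 3.3541, 11.1018)

L_1 = √((6.0000−9.0000)² + (0.0000−1.5000)²) = 3.3541
L_2 = √((6.0000−9.0000)² + (8.0000−1.5000)²) = 7.1589
L_3 = √((12.0000−9.0000)² + (0.0000−1.5000)²) = 3.3541
L_4 = √((0.0000−9.0000)² + (8.0000−1.5000)²) = 11.1018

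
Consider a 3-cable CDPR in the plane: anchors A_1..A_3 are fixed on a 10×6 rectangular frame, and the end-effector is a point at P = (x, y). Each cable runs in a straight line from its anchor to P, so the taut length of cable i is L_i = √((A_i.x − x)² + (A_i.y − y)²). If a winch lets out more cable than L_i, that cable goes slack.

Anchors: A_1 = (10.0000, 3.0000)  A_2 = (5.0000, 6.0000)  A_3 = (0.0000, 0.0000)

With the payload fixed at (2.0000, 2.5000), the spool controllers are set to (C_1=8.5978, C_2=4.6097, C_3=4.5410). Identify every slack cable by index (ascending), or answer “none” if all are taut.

1, 3

i=1: geometric 8.0156 vs commanded 8.5978 ⇒ slack
i=2: geometric 4.6098 vs commanded 4.6097 ⇒ taut
i=3: geometric 3.2016 vs commanded 4.5410 ⇒ slack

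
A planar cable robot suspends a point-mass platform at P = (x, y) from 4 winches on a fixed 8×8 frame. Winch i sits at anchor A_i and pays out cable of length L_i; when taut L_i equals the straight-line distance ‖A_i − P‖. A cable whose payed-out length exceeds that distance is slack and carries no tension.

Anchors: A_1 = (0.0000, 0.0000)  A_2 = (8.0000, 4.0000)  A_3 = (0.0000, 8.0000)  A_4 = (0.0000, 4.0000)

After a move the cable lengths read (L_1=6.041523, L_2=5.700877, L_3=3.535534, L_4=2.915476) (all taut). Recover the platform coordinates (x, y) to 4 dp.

each cable: (A_i−P)·(A_i−P) = L_i²; let c_i = ‖A_i‖²−L_i²
c_1 = 0.0000+0.0000−36.5000 = -36.5000
row 1: -16.0000x − 8.0000y = -84.0000  (c_2=47.5000)
row 2: 0.0000x − 16.0000y = -88.0000  (c_3=51.5000)
row 3: 0.0000x − 8.0000y = -44.0000  (c_4=7.5000)
Cramer on rows 1–2 → x = 2.5000, y = 5.5000
check cable 4: ‖A_4−P‖² = 8.5000 ≈ L_4² = 8.5000 ✓

(2.5000, 5.5000)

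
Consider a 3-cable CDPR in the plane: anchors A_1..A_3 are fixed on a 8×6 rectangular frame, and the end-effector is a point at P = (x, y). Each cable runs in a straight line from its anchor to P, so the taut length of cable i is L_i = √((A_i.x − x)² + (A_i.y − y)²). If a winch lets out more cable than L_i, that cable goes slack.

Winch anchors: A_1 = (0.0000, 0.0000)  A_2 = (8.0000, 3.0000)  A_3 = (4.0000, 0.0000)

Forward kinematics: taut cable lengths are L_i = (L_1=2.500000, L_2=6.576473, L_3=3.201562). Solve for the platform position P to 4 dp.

(1.5000, 2.0000)

each cable: (A_i−P)·(A_i−P) = L_i²; let c_i = ‖A_i‖²−L_i²
c_1 = 0.0000+0.0000−6.2500 = -6.2500
row 1: -16.0000x − 6.0000y = -36.0000  (c_2=29.7500)
row 2: -8.0000x + 0.0000y = -12.0000  (c_3=5.7500)
Cramer on rows 1–2 → x = 1.5000, y = 2.0000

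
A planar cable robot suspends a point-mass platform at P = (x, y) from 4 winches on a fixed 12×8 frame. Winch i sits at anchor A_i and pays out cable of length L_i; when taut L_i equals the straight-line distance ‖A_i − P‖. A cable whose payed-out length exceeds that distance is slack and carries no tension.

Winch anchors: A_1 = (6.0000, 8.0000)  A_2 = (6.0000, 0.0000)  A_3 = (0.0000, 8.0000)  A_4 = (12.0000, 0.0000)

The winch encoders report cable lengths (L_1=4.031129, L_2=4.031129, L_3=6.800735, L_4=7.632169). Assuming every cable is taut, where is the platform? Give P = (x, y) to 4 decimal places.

circle eqns → linear via eq_j − eq_1; set q_j = A_j·A_j − L_j²
q_1 = 36.0000+64.0000−16.2500 = 83.7500
0.0000·x + 16.0000·y = q_1−q_2 = 64.0000
12.0000·x + 0.0000·y = q_1−q_3 = 66.0000
-12.0000·x + 16.0000·y = q_1−q_4 = -2.0000
solve first two rows → x=5.5000, y=4.0000
check cable 4: ‖A_4−P‖² = 58.2500 ≈ L_4² = 58.2500 ✓

(5.5000, 4.0000)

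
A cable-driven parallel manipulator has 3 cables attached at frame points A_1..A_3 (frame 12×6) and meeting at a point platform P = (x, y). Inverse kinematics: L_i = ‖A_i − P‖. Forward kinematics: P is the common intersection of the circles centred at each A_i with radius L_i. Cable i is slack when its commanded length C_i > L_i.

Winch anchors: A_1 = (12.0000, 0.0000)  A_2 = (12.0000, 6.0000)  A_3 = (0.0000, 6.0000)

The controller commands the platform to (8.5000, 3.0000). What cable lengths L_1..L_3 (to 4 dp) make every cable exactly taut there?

L_1 = √((12.0000−8.5000)² + (0.0000−3.0000)²) = 4.6098
L_2 = √((12.0000−8.5000)² + (6.0000−3.0000)²) = 4.6098
L_3 = √((0.0000−8.5000)² + (6.0000−3.0000)²) = 9.0139

(4.6098, 4.6098, 9.0139)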